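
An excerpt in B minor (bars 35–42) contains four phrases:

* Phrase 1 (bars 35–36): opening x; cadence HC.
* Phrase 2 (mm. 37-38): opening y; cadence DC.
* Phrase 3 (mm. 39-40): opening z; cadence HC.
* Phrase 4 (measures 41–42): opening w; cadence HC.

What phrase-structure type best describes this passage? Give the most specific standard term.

Phrase 4 ends with a half cadence, no stronger than phrase 2's deceptive cadence, so the four phrases do not form a double period; nor do phrases 3–4 duplicate 1–2, so it is not a repeated period. With no phrase reaching a conclusive cadence, the passage is a phrase group.

phrase group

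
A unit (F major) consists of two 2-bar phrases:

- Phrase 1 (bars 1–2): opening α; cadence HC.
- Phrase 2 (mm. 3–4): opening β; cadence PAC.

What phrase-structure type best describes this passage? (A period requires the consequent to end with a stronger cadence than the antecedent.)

Phrase 1 ends with a half cadence (weaker) and phrase 2 with a perfect authentic cadence (stronger): antecedent + consequent = a period.
The two phrases open with different material (α / β), so the period is contrasting.

contrasting period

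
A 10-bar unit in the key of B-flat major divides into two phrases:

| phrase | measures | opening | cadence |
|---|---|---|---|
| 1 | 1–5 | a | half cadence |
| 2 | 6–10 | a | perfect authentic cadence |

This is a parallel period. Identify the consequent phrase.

phrase 2

The phrase ending with the weaker cadence (half cadence) is the antecedent; the one ending more conclusively (perfect authentic cadence) is the consequent. The consequent is phrase 2.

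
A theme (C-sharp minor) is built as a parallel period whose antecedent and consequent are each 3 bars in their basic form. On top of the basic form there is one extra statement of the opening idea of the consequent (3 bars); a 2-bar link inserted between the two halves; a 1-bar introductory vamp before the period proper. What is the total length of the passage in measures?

12 measures

Basic parallel period: 3 + 3 = 6 bars.
6 (basic form) + 3 (extra statement) + 2 (link) + 1 (introduction) = 12.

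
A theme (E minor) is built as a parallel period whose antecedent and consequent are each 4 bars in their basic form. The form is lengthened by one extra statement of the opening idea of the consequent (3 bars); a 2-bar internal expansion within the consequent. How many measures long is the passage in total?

13 measures

Basic parallel period: 4 + 4 = 8 bars.
8 (basic form) + 3 (extra statement) + 2 (internal expansion) = 13.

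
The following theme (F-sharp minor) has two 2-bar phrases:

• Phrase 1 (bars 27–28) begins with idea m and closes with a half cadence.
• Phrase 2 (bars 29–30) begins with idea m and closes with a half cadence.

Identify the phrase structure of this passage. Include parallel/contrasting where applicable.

Both phrases have the same opening (m) and the same cadence (half cadence): the second is a restatement, not a consequent, so this is a repeated phrase rather than a period.

repeated phrase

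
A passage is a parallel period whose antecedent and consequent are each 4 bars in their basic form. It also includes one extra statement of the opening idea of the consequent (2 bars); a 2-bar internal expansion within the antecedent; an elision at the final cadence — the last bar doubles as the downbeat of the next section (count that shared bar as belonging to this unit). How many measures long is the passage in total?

Basic parallel period: 4 + 4 = 8 bars.
8 (basic form) + 2 (extra statement) + 2 (internal expansion) = 12.
The elision shares a bar with the next section but does not change this unit's count.

12 measures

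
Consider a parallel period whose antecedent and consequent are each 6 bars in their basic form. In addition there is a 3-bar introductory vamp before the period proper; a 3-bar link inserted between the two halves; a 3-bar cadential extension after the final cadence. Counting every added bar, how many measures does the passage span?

21 measures

Basic parallel period: 6 + 6 = 12 bars.
12 (basic form) + 3 (introduction) + 3 (link) + 3 (cadential extension) = 21.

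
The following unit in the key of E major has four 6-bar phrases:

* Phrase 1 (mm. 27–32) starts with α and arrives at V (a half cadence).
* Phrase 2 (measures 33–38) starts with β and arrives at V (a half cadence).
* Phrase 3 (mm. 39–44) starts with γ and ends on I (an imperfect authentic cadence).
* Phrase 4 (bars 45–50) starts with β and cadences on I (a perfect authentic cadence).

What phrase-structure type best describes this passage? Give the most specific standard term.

Four phrases in two halves: the first half (measures 27–38) ends with a half cadence, the second (mm. 39-50) with a perfect authentic cadence — a large antecedent–consequent pair, i.e. a double period.
Phrase 3 begins with different material from phrase 1, making it contrasting.

contrasting double period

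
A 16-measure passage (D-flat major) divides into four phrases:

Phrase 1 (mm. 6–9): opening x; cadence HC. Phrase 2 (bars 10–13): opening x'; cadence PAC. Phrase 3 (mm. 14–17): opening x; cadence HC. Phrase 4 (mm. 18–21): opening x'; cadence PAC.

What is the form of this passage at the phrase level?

The cadence pattern HC–PAC–HC–PAC is weak–strong twice, and phrases 3–4 restate phrases 1–2: a period heard twice, not a double period (which would end weakly at phrase 2).

repeated period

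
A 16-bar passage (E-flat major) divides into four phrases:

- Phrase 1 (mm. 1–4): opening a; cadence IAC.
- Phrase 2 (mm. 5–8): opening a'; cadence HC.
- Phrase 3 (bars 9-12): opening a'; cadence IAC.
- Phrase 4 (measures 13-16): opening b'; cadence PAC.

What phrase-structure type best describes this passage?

parallel double period

Four phrases in two halves: the first half (mm. 1–8) ends with a half cadence, the second (bars 9–16) with a perfect authentic cadence — a large antecedent–consequent pair, i.e. a double period.
Phrase 3 begins with the same material as phrase 1, making it parallel.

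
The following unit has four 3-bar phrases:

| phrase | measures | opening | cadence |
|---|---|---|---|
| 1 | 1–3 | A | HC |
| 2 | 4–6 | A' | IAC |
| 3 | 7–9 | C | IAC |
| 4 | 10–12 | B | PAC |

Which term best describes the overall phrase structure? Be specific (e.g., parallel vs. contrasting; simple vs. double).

Four phrases in two halves: the first half (mm. 1–6) ends with an imperfect authentic cadence, the second (measures 7–12) with a perfect authentic cadence — a large antecedent–consequent pair, i.e. a double period.
Phrase 3 begins with different material from phrase 1, making it contrasting.

contrasting double period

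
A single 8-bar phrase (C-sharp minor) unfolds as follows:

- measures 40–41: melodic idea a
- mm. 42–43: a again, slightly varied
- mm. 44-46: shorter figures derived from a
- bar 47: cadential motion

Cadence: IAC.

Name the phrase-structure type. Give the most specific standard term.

Basic idea (bars 40-41) + its repetition (mm. 42–43) form the presentation; fragmentation and cadence (bars 44–47) form the continuation — the 8-bar whole is a sentence.

sentence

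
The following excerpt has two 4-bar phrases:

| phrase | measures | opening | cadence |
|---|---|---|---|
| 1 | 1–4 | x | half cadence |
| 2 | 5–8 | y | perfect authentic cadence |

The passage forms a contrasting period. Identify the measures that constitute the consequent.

measures 5–8

The antecedent is the phrase ending with the weaker cadence (half cadence, phrase 1) and the consequent the one ending more conclusively (perfect authentic cadence, phrase 2); the consequent is bars 5-8.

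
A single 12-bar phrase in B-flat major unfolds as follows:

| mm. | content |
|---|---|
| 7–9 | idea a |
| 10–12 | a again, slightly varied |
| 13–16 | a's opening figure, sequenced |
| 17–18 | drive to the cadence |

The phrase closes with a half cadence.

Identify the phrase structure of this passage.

sentence

Basic idea (mm. 7–9) + its repetition (measures 10–12) form the presentation; fragmentation and cadence (measures 13–18) form the continuation — the 12-bar whole is a sentence.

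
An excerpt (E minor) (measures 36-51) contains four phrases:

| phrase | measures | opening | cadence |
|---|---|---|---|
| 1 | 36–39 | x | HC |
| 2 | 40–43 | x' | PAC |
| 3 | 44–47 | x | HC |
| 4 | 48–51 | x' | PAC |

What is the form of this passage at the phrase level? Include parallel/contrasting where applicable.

repeated period

The cadence pattern HC–PAC–HC–PAC is weak–strong twice, and phrases 3–4 restate phrases 1–2: a period heard twice, not a double period (which would end weakly at phrase 2).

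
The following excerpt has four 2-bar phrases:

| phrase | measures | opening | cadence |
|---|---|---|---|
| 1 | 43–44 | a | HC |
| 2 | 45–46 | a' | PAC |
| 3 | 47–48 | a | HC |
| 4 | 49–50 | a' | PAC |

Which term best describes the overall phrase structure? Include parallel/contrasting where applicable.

The cadence pattern HC–PAC–HC–PAC is weak–strong twice, and phrases 3–4 restate phrases 1–2: a period heard twice, not a double period (which would end weakly at phrase 2).

repeated period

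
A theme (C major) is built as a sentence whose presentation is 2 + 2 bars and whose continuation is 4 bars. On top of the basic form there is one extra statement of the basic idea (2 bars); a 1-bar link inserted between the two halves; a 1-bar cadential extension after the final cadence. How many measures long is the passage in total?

Basic sentence: 2 + 2 + 4 = 8 bars.
8 (basic form) + 2 (extra statement) + 1 (link) + 1 (cadential extension) = 12.

12 measures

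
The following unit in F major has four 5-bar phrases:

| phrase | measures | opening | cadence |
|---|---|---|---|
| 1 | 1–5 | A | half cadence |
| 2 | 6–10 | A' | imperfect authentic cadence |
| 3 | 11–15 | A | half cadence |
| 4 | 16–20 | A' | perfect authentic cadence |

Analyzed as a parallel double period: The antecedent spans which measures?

measures 1–10

In a double period the four phrases pair into a large antecedent (phrases 1–2, ending imperfect authentic cadence) and a large consequent (phrases 3–4, ending perfect authentic cadence). The antecedent spans bars 1-10.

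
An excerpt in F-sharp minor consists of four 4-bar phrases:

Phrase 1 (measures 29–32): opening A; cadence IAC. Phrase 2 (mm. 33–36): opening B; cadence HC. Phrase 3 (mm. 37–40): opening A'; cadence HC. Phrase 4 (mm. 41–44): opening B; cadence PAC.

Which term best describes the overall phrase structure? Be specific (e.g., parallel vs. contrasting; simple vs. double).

Four phrases in two halves: the first half (mm. 29–36) ends with a half cadence, the second (mm. 37–44) with a perfect authentic cadence — a large antecedent–consequent pair, i.e. a double period.
Phrase 3 begins with the same material as phrase 1, making it parallel.

parallel double period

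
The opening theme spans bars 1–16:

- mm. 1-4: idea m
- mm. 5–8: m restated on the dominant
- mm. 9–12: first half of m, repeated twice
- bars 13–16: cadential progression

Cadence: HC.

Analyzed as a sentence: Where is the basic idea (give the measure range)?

The presentation of a sentence is the basic idea (bars 1–4) plus its repetition (bars 5–8); the basic idea is therefore bars 1-4.

measures 1–4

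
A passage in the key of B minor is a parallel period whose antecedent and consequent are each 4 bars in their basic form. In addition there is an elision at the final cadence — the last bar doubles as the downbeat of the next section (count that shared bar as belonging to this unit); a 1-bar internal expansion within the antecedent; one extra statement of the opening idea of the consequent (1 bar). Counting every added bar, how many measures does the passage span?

10 measures

Basic parallel period: 4 + 4 = 8 bars.
8 (basic form) + 1 (internal expansion) + 1 (extra statement) = 10.
The elision shares a bar with the next section but does not change this unit's count.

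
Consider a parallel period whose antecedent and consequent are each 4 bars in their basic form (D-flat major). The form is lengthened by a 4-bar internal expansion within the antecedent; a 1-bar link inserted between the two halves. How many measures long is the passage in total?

Basic parallel period: 4 + 4 = 8 bars.
8 (basic form) + 4 (internal expansion) + 1 (link) = 13.

13 measures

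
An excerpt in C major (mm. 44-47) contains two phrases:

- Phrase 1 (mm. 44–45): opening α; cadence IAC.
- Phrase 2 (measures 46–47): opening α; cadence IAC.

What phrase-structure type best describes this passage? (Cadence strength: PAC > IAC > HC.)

repeated phrase

Both phrases have the same opening (α) and the same cadence (imperfect authentic cadence): the second is a restatement, not a consequent, so this is a repeated phrase rather than a period.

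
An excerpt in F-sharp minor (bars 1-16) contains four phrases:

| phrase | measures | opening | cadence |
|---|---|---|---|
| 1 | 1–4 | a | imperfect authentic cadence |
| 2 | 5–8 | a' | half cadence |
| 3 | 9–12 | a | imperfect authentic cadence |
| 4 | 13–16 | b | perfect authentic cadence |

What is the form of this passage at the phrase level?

parallel double period

Four phrases in two halves: the first half (mm. 1–8) ends with a half cadence, the second (measures 9–16) with a perfect authentic cadence — a large antecedent–consequent pair, i.e. a double period.
Phrase 3 begins with the same material as phrase 1, making it parallel.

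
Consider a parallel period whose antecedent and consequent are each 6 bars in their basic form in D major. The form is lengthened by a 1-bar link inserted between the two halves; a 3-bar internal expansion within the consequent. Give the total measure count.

16 measures

Basic parallel period: 6 + 6 = 12 bars.
12 (basic form) + 1 (link) + 3 (internal expansion) = 16.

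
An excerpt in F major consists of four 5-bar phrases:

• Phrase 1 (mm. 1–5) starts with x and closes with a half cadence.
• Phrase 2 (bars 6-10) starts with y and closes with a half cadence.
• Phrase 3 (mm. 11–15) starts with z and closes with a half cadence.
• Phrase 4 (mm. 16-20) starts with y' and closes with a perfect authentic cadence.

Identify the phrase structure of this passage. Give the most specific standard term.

Four phrases in two halves: the first half (measures 1–10) ends with a half cadence, the second (mm. 11–20) with a perfect authentic cadence — a large antecedent–consequent pair, i.e. a double period.
Phrase 3 begins with different material from phrase 1, making it contrasting.

contrasting double period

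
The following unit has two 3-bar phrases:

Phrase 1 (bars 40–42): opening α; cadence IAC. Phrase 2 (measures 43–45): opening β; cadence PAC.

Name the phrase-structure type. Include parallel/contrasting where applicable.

Phrase 1 ends with an imperfect authentic cadence (weaker) and phrase 2 with a perfect authentic cadence (stronger): antecedent + consequent = a period.
The two phrases open with different material (α / β), so the period is contrasting.

contrasting period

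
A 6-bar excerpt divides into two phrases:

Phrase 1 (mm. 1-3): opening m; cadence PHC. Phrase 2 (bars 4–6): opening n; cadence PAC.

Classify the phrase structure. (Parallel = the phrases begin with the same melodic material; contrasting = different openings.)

Phrase 1 ends with a Phrygian half cadence (weaker) and phrase 2 with a perfect authentic cadence (stronger): antecedent + consequent = a period.
The two phrases open with different material (m / n), so the period is contrasting.

contrasting period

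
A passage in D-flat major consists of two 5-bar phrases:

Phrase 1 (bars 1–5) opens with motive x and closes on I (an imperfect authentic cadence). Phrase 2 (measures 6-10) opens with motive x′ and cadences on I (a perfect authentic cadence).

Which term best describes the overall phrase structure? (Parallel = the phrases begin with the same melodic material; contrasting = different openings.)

Phrase 1 ends with an imperfect authentic cadence (weaker) and phrase 2 with a perfect authentic cadence (stronger): antecedent + consequent = a period.
The two phrases open with the same material (x / x′), so the period is parallel.

parallel period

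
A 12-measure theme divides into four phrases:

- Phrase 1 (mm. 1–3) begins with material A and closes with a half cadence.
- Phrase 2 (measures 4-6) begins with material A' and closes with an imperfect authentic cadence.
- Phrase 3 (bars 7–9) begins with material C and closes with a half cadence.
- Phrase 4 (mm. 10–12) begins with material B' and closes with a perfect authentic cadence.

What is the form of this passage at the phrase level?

Four phrases in two halves: the first half (mm. 1–6) ends with an imperfect authentic cadence, the second (bars 7–12) with a perfect authentic cadence — a large antecedent–consequent pair, i.e. a double period.
Phrase 3 begins with different material from phrase 1, making it contrasting.

contrasting double period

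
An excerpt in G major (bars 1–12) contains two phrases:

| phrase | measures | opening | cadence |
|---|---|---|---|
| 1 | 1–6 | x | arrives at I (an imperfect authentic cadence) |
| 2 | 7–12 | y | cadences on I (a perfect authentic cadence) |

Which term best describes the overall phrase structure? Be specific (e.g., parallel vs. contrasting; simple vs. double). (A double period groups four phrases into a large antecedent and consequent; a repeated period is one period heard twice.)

contrasting period

Phrase 1 ends with an imperfect authentic cadence (weaker) and phrase 2 with a perfect authentic cadence (stronger): antecedent + consequent = a period.
The two phrases open with different material (x / y), so the period is contrasting.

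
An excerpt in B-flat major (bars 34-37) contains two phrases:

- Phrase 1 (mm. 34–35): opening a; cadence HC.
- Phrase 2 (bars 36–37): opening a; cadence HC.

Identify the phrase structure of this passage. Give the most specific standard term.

repeated phrase

Both phrases have the same opening (a) and the same cadence (half cadence): the second is a restatement, not a consequent, so this is a repeated phrase rather than a period.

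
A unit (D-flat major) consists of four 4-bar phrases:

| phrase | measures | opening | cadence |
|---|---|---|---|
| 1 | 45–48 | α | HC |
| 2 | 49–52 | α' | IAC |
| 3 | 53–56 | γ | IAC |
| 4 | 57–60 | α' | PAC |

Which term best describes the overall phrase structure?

Four phrases in two halves: the first half (measures 45–52) ends with an imperfect authentic cadence, the second (measures 53-60) with a perfect authentic cadence — a large antecedent–consequent pair, i.e. a double period.
Phrase 3 begins with different material from phrase 1, making it contrasting.

contrasting double period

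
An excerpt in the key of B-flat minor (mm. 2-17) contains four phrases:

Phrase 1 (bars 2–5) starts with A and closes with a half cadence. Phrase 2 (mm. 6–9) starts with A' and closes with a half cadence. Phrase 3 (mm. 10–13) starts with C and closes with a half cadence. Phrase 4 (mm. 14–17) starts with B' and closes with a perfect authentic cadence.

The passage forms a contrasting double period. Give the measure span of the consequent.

measures 10–17

In a double period the first pair of phrases (ending half cadence) is the large antecedent and the second pair (ending perfect authentic cadence) is the large consequent; the consequent is measures 10–17.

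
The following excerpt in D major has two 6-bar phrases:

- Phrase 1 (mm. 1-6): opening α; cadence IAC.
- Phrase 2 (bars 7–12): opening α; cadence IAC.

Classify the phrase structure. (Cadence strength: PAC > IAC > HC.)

repeated phrase

Both phrases have the same opening (α) and the same cadence (imperfect authentic cadence): the second is a restatement, not a consequent, so this is a repeated phrase rather than a period.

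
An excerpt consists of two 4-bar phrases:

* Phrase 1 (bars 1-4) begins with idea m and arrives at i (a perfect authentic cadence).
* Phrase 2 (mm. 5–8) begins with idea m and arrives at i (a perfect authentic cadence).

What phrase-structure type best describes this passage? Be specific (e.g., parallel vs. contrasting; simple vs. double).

repeated phrase

Both phrases have the same opening (m) and the same cadence (perfect authentic cadence): the second is a restatement, not a consequent, so this is a repeated phrase rather than a period.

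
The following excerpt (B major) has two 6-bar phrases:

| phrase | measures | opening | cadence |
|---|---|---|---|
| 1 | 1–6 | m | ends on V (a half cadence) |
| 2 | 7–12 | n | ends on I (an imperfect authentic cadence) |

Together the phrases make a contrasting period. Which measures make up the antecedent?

The phrase ending with the weaker cadence (half cadence) is the antecedent; the one ending more conclusively (imperfect authentic cadence) is the consequent. The antecedent is measures 1–6.

measures 1–6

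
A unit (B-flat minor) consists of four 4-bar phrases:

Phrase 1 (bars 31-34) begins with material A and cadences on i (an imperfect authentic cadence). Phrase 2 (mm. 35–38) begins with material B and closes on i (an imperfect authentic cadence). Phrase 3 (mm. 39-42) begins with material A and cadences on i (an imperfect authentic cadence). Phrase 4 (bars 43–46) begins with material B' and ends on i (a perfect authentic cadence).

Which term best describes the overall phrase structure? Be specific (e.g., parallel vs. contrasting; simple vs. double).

parallel double period

Four phrases in two halves: the first half (mm. 31-38) ends with an imperfect authentic cadence, the second (mm. 39-46) with a perfect authentic cadence — a large antecedent–consequent pair, i.e. a double period.
Phrase 3 begins with the same material as phrase 1, making it parallel.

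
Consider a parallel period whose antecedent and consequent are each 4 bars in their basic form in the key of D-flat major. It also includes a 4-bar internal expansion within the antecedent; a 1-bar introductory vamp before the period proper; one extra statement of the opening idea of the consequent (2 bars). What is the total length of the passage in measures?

Basic parallel period: 4 + 4 = 8 bars.
8 (basic form) + 4 (internal expansion) + 1 (introduction) + 2 (extra statement) = 15.

15 measures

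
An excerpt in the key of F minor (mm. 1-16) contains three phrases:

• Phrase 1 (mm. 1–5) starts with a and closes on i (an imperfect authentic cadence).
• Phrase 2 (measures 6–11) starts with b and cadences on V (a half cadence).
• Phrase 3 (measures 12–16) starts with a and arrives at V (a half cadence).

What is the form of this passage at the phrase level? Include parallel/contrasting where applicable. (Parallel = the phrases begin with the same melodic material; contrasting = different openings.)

phrase group

The final phrase closes with a half cadence, which is not stronger than the preceding half cadence; the 3 phrases lack an overall antecedent–consequent design and so form a phrase group.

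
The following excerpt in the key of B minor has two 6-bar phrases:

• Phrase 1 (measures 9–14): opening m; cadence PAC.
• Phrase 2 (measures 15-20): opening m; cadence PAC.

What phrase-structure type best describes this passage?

repeated phrase

Both phrases have the same opening (m) and the same cadence (perfect authentic cadence): the second is a restatement, not a consequent, so this is a repeated phrase rather than a period.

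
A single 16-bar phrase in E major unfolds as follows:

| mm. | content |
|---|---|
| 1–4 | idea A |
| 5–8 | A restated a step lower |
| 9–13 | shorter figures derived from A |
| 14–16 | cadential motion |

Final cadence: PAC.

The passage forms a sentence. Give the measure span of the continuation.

After the presentation (measures 1–8), the continuation covers the fragmentation through the cadence: measures 9-16.

measures 9–16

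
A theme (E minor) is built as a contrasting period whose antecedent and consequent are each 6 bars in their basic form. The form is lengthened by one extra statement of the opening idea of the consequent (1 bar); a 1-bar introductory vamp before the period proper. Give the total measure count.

Basic contrasting period: 6 + 6 = 12 bars.
12 (basic form) + 1 (extra statement) + 1 (introduction) = 14.

14 measures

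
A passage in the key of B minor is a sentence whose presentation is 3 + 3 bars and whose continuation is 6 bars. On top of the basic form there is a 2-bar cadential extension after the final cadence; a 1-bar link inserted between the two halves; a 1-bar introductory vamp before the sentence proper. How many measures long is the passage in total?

16 measures

Basic sentence: 3 + 3 + 6 = 12 bars.
12 (basic form) + 2 (cadential extension) + 1 (link) + 1 (introduction) = 16.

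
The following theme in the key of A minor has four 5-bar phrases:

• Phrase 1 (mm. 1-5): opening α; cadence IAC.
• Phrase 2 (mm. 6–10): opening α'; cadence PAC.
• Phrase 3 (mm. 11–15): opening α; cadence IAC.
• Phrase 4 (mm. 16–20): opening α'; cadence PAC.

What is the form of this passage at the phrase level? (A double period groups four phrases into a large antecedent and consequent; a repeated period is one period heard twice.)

repeated period

The cadence pattern IAC–PAC–IAC–PAC is weak–strong twice, and phrases 3–4 restate phrases 1–2: a period heard twice, not a double period (which would end weakly at phrase 2).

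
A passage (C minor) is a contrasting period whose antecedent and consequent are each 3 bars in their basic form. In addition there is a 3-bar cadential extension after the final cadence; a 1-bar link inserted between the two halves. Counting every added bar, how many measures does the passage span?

10 measures

Basic contrasting period: 3 + 3 = 6 bars.
6 (basic form) + 3 (cadential extension) + 1 (link) = 10.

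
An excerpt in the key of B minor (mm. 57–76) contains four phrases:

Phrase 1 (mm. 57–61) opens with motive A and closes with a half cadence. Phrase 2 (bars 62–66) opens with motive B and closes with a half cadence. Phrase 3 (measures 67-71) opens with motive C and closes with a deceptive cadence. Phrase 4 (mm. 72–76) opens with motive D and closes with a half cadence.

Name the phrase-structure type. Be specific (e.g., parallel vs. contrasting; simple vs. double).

phrase group

Phrase 4 ends with a half cadence, no stronger than phrase 2's half cadence, so the four phrases do not form a double period; nor do phrases 3–4 duplicate 1–2, so it is not a repeated period. With no phrase reaching a conclusive cadence, the passage is a phrase group.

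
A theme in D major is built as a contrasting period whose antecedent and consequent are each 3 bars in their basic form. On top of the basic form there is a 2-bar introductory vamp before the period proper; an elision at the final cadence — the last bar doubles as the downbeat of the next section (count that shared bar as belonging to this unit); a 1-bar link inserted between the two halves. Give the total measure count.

Basic contrasting period: 3 + 3 = 6 bars.
6 (basic form) + 2 (introduction) + 1 (link) = 9.
The elision shares a bar with the next section but does not change this unit's count.

9 measures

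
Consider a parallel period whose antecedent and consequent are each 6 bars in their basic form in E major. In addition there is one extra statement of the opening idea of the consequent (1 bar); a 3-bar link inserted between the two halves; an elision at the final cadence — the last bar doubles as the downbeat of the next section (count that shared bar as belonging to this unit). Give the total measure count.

Basic parallel period: 6 + 6 = 12 bars.
12 (basic form) + 1 (extra statement) + 3 (link) = 16.
The elision shares a bar with the next section but does not change this unit's count.

16 measures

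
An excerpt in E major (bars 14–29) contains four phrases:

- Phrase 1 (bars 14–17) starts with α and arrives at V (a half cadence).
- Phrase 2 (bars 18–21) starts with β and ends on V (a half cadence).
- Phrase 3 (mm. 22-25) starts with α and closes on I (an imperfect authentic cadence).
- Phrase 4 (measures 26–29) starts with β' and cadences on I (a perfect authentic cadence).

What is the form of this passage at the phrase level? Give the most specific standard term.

parallel double period

Four phrases in two halves: the first half (measures 14-21) ends with a half cadence, the second (mm. 22–29) with a perfect authentic cadence — a large antecedent–consequent pair, i.e. a double period.
Phrase 3 begins with the same material as phrase 1, making it parallel.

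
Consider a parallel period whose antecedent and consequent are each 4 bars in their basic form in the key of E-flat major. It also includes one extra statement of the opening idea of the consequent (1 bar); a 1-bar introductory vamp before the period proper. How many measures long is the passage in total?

10 measures

Basic parallel period: 4 + 4 = 8 bars.
8 (basic form) + 1 (extra statement) + 1 (introduction) = 10.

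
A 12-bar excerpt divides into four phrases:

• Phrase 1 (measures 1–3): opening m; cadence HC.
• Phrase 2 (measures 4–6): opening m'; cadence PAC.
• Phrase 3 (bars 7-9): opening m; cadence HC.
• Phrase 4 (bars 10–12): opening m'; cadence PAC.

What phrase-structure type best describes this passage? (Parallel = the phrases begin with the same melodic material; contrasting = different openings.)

repeated period

The cadence pattern HC–PAC–HC–PAC is weak–strong twice, and phrases 3–4 restate phrases 1–2: a period heard twice, not a double period (which would end weakly at phrase 2).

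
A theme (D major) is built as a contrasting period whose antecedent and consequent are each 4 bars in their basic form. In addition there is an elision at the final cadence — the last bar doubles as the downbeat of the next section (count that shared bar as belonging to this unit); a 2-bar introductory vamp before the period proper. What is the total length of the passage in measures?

Basic contrasting period: 4 + 4 = 8 bars.
8 (basic form) + 2 (introduction) = 10.
The elision shares a bar with the next section but does not change this unit's count.

10 measures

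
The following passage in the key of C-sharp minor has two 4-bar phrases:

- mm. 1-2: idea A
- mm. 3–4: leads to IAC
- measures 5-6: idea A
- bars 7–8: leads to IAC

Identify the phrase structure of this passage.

repeated phrase

Both phrases have the same opening (A) and the same cadence (imperfect authentic cadence): the second is a restatement, not a consequent, so this is a repeated phrase rather than a period.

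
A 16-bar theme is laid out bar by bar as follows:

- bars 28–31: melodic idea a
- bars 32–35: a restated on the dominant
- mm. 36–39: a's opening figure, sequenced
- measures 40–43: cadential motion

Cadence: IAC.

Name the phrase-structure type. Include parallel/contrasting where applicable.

Basic idea (mm. 28–31) + its repetition (mm. 32-35) form the presentation; fragmentation and cadence (mm. 36–43) form the continuation — the 16-bar whole is a sentence.

sentence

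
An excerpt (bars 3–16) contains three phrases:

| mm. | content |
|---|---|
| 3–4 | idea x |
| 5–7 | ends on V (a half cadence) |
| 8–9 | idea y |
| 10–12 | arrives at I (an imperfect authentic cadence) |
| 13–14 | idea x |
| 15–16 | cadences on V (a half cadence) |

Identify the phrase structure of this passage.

phrase group

The final phrase closes with a half cadence, which is not stronger than the preceding imperfect authentic cadence; the 3 phrases lack an overall antecedent–consequent design and so form a phrase group.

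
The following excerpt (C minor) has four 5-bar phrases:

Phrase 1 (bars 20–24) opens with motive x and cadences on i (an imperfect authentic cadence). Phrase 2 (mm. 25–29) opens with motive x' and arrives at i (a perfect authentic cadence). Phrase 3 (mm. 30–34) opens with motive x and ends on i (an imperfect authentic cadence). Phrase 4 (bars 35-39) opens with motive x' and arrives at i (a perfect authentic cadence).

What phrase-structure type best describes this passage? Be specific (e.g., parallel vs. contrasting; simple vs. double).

The cadence pattern IAC–PAC–IAC–PAC is weak–strong twice, and phrases 3–4 restate phrases 1–2: a period heard twice, not a double period (which would end weakly at phrase 2).

repeated period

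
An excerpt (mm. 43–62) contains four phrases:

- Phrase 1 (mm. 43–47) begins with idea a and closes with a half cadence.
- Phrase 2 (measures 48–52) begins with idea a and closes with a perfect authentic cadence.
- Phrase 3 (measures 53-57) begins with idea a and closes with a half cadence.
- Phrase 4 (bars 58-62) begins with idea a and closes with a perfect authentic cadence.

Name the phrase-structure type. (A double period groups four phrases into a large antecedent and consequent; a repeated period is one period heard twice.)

The cadence pattern HC–PAC–HC–PAC is weak–strong twice, and phrases 3–4 restate phrases 1–2: a period heard twice, not a double period (which would end weakly at phrase 2).

repeated period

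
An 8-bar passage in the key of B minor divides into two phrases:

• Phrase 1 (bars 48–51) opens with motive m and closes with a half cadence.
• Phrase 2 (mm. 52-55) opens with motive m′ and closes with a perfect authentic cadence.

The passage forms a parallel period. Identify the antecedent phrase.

phrase 1

The phrase ending with the weaker cadence (half cadence) is the antecedent; the one ending more conclusively (perfect authentic cadence) is the consequent. The antecedent is phrase 1.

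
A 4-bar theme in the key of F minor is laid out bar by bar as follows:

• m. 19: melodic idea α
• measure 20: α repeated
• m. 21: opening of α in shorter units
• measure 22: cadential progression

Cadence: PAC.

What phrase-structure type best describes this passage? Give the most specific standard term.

Basic idea (measure 19) + its repetition (measure 20) form the presentation; fragmentation and cadence (mm. 21-22) form the continuation — the 4-bar whole is a sentence.

sentence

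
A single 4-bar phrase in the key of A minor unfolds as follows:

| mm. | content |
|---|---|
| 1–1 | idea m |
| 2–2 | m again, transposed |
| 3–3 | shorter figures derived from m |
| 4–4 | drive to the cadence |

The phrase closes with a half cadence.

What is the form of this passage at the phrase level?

sentence

Basic idea (m. 1) + its repetition (measure 2) form the presentation; fragmentation and cadence (mm. 3–4) form the continuation — the 4-bar whole is a sentence.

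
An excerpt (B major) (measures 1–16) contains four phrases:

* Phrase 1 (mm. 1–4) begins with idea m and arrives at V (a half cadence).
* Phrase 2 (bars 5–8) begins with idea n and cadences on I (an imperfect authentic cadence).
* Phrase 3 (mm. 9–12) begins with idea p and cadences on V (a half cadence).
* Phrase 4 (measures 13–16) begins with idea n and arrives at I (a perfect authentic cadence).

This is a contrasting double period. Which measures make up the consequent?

In a double period the first pair of phrases (ending imperfect authentic cadence) is the large antecedent and the second pair (ending perfect authentic cadence) is the large consequent; the consequent is measures 9–16.

measures 9–16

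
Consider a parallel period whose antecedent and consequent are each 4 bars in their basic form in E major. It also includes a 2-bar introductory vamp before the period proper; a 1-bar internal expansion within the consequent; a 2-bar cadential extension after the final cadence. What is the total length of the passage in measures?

Basic parallel period: 4 + 4 = 8 bars.
8 (basic form) + 2 (introduction) + 1 (internal expansion) + 2 (cadential extension) = 13.

13 measures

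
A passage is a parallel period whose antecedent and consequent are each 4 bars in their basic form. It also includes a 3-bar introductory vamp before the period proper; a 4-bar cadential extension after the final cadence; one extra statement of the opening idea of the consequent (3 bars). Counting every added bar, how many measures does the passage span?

Basic parallel period: 4 + 4 = 8 bars.
8 (basic form) + 3 (introduction) + 4 (cadential extension) + 3 (extra statement) = 18.

18 measures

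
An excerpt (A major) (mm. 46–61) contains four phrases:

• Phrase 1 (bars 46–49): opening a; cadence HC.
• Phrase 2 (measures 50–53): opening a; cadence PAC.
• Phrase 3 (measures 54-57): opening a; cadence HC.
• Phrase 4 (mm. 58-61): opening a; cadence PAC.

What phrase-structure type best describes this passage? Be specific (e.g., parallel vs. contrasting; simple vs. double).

repeated period

The cadence pattern HC–PAC–HC–PAC is weak–strong twice, and phrases 3–4 restate phrases 1–2: a period heard twice, not a double period (which would end weakly at phrase 2).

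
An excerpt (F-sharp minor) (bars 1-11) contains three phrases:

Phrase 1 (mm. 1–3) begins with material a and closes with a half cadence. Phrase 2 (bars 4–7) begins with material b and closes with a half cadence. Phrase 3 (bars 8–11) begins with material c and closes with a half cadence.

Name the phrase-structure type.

phrase group

The final phrase closes with a half cadence, which is not stronger than the preceding half cadence; the 3 phrases lack an overall antecedent–consequent design and so form a phrase group.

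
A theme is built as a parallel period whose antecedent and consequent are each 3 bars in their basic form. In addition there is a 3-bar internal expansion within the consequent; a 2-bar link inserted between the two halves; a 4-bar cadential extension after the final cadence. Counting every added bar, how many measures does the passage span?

Basic parallel period: 3 + 3 = 6 bars.
6 (basic form) + 3 (internal expansion) + 2 (link) + 4 (cadential extension) = 15.

15 measures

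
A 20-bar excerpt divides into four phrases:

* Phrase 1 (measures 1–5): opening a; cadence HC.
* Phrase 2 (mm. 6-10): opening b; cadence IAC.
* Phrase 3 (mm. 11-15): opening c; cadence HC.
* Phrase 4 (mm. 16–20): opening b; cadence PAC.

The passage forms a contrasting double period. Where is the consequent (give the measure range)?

measures 11–20

In a double period the four phrases pair into a large antecedent (phrases 1–2, ending imperfect authentic cadence) and a large consequent (phrases 3–4, ending perfect authentic cadence). The consequent spans bars 11–20.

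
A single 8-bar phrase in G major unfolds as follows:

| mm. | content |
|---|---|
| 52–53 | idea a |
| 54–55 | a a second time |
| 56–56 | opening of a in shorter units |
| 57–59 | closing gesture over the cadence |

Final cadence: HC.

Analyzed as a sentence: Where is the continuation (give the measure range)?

After the presentation (measures 52–55), the continuation covers the fragmentation through the cadence: measures 56–59.

measures 56–59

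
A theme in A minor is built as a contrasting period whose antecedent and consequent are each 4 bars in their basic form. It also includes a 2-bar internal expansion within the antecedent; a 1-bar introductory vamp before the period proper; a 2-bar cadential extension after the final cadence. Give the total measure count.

13 measures

Basic contrasting period: 4 + 4 = 8 bars.
8 (basic form) + 2 (internal expansion) + 1 (introduction) + 2 (cadential extension) = 13.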